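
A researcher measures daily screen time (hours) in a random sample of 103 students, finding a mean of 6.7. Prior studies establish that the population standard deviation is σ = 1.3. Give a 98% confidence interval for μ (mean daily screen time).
(6.40, 7.00)

z-interval (σ known):
z* = 2.326 for 98% confidence

Margin of error = z* · σ/√n = 2.326 · 1.3/√103 = 0.30

CI: (6.7 - 0.30, 6.7 + 0.30) = (6.40, 7.00)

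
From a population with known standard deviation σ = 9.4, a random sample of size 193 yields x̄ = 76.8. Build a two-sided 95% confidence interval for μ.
(75.47, 78.13)

z-interval (σ known):
z* = 1.960 for 95% confidence

Margin of error = z* · σ/√n = 1.960 · 9.4/√193 = 1.33

CI: (76.8 - 1.33, 76.8 + 1.33) = (75.47, 78.13)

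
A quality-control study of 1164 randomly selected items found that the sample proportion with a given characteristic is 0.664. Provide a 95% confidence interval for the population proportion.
(0.637, 0.691)

Proportion CI:
SE = √(p̂(1-p̂)/n) = √(0.664 · 0.336 / 1164) = 0.01384

z* = 1.960
Margin = z* · SE = 1.960 · 0.01384 = 0.0271

CI: 0.664 ± 0.0271 = (0.637, 0.691)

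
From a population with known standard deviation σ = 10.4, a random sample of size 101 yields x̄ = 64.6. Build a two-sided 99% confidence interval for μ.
(61.93, 67.27)

z-interval (σ known):
z* = 2.576 for 99% confidence

Margin of error = z* · σ/√n = 2.576 · 10.4/√101 = 2.67

CI: (64.6 - 2.67, 64.6 + 2.67) = (61.93, 67.27)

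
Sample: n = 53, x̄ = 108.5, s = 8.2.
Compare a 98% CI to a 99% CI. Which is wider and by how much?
99% CI is wider by 0.61

df = 52
98% CI: t* = 2.400, (105.80, 111.20), width = 2 · t* · s/√n = 5.41
99% CI: t* = 2.674, (105.49, 111.51), width = 2 · t* · s/√n = 6.02

The 99% CI is wider by 6.02 - 5.41 = 0.61.
Higher confidence requires a wider interval.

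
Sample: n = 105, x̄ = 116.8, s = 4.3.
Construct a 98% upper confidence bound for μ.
μ ≤ 117.67

Upper bound (one-sided):
t* = 2.080 (one-sided for 98%)
Upper bound = x̄ + t* · s/√n = 116.8 + 2.080 · 4.3/√105 = 117.67

We are 98% confident that μ ≤ 117.67.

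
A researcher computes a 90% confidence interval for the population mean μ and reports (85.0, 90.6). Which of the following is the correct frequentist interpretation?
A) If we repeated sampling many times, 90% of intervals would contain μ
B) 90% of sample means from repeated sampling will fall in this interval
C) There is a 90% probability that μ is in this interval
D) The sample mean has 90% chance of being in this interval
A

A) Correct — this is the frequentist long-run coverage interpretation.
B) Wrong — coverage applies to intervals containing μ, not to future x̄ values.
C) Wrong — μ is fixed; the randomness lives in the interval, not in μ.
D) Wrong — x̄ is observed and sits in the interval by construction.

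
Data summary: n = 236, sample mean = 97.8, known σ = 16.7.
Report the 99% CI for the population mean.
(95.00, 100.60)

z-interval (σ known):
z* = 2.576 for 99% confidence

Margin of error = z* · σ/√n = 2.576 · 16.7/√236 = 2.80

CI: (97.8 - 2.80, 97.8 + 2.80) = (95.00, 100.60)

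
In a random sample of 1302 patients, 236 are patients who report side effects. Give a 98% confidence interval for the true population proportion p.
(0.156, 0.206)

Proportion CI:
p̂ = 236/1302 = 0.18126
SE = √(p̂(1-p̂)/n) = √(0.18126 · 0.81874 / 1302) = 0.01068

z* = 2.326
Margin = z* · SE = 2.326 · 0.01068 = 0.0248

CI: 0.18126 ± 0.0248 = (0.156, 0.206)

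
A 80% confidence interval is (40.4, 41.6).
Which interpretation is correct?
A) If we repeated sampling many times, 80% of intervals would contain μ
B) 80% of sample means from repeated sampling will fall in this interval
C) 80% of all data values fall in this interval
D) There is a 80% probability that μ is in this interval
A

A) Correct — this is the frequentist long-run coverage interpretation.
B) Wrong — coverage applies to intervals containing μ, not to future x̄ values.
C) Wrong — a CI is about the parameter μ, not individual data values.
D) Wrong — μ is fixed; the randomness lives in the interval, not in μ.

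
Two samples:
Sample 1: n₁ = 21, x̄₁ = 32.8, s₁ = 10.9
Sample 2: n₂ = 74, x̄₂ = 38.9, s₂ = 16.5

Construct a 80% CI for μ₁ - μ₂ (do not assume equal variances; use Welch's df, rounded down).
(-10.07, -2.13)

Difference: x̄₁ - x̄₂ = -6.10
SE = √(s₁²/n₁ + s₂²/n₂) = √(10.9²/21 + 16.5²/74) = 3.0556
df = 48.81 → 48 (Welch–Satterthwaite, rounded down)
t* = 1.299

CI: -6.10 ± 1.299 · 3.0556 = -6.10 ± 3.97 = (-10.07, -2.13)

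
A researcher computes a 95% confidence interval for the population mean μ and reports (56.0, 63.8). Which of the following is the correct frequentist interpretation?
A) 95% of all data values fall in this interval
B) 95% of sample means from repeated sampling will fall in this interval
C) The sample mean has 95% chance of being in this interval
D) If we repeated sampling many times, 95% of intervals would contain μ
D

A) Wrong — a CI is about the parameter μ, not individual data values.
B) Wrong — coverage applies to intervals containing μ, not to future x̄ values.
C) Wrong — x̄ is observed and sits in the interval by construction.
D) Correct — this is the frequentist long-run coverage interpretation.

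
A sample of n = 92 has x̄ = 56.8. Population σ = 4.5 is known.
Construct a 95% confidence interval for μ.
(55.88, 57.72)

z-interval (σ known):
z* = 1.960 for 95% confidence

Margin of error = z* · σ/√n = 1.960 · 4.5/√92 = 0.92

CI: (56.8 - 0.92, 56.8 + 0.92) = (55.88, 57.72)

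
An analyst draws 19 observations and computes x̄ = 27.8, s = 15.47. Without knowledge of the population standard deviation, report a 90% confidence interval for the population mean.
(21.65, 33.95)

t-interval (σ unknown):
df = n - 1 = 18
t* = 1.734 for 90% confidence

Margin of error = t* · s/√n = 1.734 · 15.47/√19 = 6.15

CI: (21.65, 33.95)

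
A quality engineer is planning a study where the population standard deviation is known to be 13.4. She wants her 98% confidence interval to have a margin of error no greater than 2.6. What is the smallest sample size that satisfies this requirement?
n ≥ 144

For margin E ≤ 2.6:
n ≥ (z* · σ / E)²
n ≥ (2.326 · 13.4 / 2.6)²
n ≥ 143.71

Minimum n = 144 (rounding up)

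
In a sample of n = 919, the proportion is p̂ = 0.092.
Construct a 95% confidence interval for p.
(0.073, 0.111)

Proportion CI:
SE = √(p̂(1-p̂)/n) = √(0.092 · 0.908 / 919) = 0.00953

z* = 1.960
Margin = z* · SE = 1.960 · 0.00953 = 0.0187

CI: 0.092 ± 0.0187 = (0.073, 0.111)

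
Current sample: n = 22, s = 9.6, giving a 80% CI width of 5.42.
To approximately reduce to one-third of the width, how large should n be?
n ≈ 198

CI width ∝ 1/√n
To reduce width by factor 3, need √n to grow by 3 → need 3² = 9 times as many samples.

Current: n = 22, width = 5.42
New: n = 198, width ≈ 1.75

Width reduced by factor of 5.42/1.75 = 3.10.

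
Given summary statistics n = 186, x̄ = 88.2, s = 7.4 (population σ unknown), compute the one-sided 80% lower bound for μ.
μ ≥ 87.74

Lower bound (one-sided):
t* = 0.844 (one-sided for 80%)
Lower bound = x̄ - t* · s/√n = 88.2 - 0.844 · 7.4/√186 = 87.74

We are 80% confident that μ ≥ 87.74.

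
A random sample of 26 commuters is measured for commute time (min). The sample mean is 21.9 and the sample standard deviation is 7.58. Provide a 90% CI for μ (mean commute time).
(19.36, 24.44)

t-interval (σ unknown):
df = n - 1 = 25
t* = 1.708 for 90% confidence

Margin of error = t* · s/√n = 1.708 · 7.58/√26 = 2.54

CI: (19.36, 24.44)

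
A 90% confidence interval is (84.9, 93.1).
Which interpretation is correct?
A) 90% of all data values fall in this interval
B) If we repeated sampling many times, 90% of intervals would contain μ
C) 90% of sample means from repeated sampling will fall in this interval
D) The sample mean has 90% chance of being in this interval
B

A) Wrong — a CI is about the parameter μ, not individual data values.
B) Correct — this is the frequentist long-run coverage interpretation.
C) Wrong — coverage applies to intervals containing μ, not to future x̄ values.
D) Wrong — x̄ is observed and sits in the interval by construction.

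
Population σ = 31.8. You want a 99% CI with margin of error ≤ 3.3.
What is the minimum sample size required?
n ≥ 617

For margin E ≤ 3.3:
n ≥ (z* · σ / E)²
n ≥ (2.576 · 31.8 / 3.3)²
n ≥ 616.19

Minimum n = 617 (rounding up)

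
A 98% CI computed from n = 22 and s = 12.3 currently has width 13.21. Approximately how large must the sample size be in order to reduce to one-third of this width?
n ≈ 198

CI width ∝ 1/√n
To reduce width by factor 3, need √n to grow by 3 → need 3² = 9 times as many samples.

Current: n = 22, width = 13.21
New: n = 198, width ≈ 4.10

Width reduced by factor of 13.21/4.10 = 3.22.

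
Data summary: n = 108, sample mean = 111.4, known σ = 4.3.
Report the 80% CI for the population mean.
(110.87, 111.93)

z-interval (σ known):
z* = 1.282 for 80% confidence

Margin of error = z* · σ/√n = 1.282 · 4.3/√108 = 0.53

CI: (111.4 - 0.53, 111.4 + 0.53) = (110.87, 111.93)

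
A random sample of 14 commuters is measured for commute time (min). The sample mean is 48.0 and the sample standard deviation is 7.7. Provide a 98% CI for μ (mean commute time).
(42.55, 53.45)

t-interval (σ unknown):
df = n - 1 = 13
t* = 2.650 for 98% confidence

Margin of error = t* · s/√n = 2.650 · 7.7/√14 = 5.45

CI: (42.55, 53.45)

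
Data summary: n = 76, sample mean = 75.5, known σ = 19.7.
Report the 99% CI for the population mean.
(69.68, 81.32)

z-interval (σ known):
z* = 2.576 for 99% confidence

Margin of error = z* · σ/√n = 2.576 · 19.7/√76 = 5.82

CI: (75.5 - 5.82, 75.5 + 5.82) = (69.68, 81.32)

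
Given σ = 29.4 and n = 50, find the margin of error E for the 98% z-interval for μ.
Margin of error = 9.67

Margin of error = z* · σ/√n
= 2.326 · 29.4/√50
= 2.326 · 29.4/7.0711
= 9.67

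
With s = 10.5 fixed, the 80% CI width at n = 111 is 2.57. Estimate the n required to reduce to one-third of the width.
n ≈ 999

CI width ∝ 1/√n
To reduce width by factor 3, need √n to grow by 3 → need 3² = 9 times as many samples.

Current: n = 111, width = 2.57
New: n = 999, width ≈ 0.85

Width reduced by factor of 2.57/0.85 = 3.02.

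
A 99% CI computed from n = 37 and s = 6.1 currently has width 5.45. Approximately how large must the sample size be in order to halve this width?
n ≈ 148

CI width ∝ 1/√n
To reduce width by factor 2, need √n to grow by 2 → need 2² = 4 times as many samples.

Current: n = 37, width = 5.45
New: n = 148, width ≈ 2.62

Width reduced by factor of 5.45/2.62 = 2.08.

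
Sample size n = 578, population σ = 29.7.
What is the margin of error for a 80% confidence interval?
Margin of error = 1.58

Margin of error = z* · σ/√n
= 1.282 · 29.7/√578
= 1.282 · 29.7/24.0416
= 1.58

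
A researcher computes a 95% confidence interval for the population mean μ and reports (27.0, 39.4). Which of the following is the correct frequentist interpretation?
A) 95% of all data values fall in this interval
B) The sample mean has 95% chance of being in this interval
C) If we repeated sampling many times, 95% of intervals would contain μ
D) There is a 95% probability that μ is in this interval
C

A) Wrong — a CI is about the parameter μ, not individual data values.
B) Wrong — x̄ is observed and sits in the interval by construction.
C) Correct — this is the frequentist long-run coverage interpretation.
D) Wrong — μ is fixed; the randomness lives in the interval, not in μ.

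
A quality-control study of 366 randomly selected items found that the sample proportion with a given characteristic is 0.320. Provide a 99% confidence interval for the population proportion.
(0.257, 0.383)

Proportion CI:
SE = √(p̂(1-p̂)/n) = √(0.320 · 0.680 / 366) = 0.02438

z* = 2.576
Margin = z* · SE = 2.576 · 0.02438 = 0.0628

CI: 0.320 ± 0.0628 = (0.257, 0.383)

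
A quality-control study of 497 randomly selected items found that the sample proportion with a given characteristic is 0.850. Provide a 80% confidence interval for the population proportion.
(0.829, 0.871)

Proportion CI:
SE = √(p̂(1-p̂)/n) = √(0.850 · 0.150 / 497) = 0.01602

z* = 1.282
Margin = z* · SE = 1.282 · 0.01602 = 0.0205

CI: 0.850 ± 0.0205 = (0.829, 0.871)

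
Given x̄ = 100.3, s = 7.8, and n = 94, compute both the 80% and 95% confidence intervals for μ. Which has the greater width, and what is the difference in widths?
95% CI is wider by 1.12

df = 93
80% CI: t* = 1.291, (99.26, 101.34), width = 2 · t* · s/√n = 2.08
95% CI: t* = 1.986, (98.70, 101.90), width = 2 · t* · s/√n = 3.20

The 95% CI is wider by 3.20 - 2.08 = 1.12.
Higher confidence requires a wider interval.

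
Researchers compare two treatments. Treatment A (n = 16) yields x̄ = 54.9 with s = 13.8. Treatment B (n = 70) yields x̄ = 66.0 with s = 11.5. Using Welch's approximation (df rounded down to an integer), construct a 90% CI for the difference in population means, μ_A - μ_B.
(-17.51, -4.69)

Difference: x̄₁ - x̄₂ = -11.10
SE = √(s₁²/n₁ + s₂²/n₂) = √(13.8²/16 + 11.5²/70) = 3.7137
df = 20.03 → 20 (Welch–Satterthwaite, rounded down)
t* = 1.725

CI: -11.10 ± 1.725 · 3.7137 = -11.10 ± 6.41 = (-17.51, -4.69)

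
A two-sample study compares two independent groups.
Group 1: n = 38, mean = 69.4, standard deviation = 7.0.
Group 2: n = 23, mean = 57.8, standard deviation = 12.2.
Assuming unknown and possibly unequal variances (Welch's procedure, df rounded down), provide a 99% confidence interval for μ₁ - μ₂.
(3.94, 19.26)

Difference: x̄₁ - x̄₂ = 11.60
SE = √(s₁²/n₁ + s₂²/n₂) = √(7.0²/38 + 12.2²/23) = 2.7858
df = 30.91 → 30 (Welch–Satterthwaite, rounded down)
t* = 2.750

CI: 11.60 ± 2.750 · 2.7858 = 11.60 ± 7.66 = (3.94, 19.26)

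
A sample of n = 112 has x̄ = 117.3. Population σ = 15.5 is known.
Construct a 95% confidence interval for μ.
(114.43, 120.17)

z-interval (σ known):
z* = 1.960 for 95% confidence

Margin of error = z* · σ/√n = 1.960 · 15.5/√112 = 2.87

CI: (117.3 - 2.87, 117.3 + 2.87) = (114.43, 120.17)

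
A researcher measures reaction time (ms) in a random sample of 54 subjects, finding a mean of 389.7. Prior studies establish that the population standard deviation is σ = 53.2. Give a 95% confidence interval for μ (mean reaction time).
(375.51, 403.89)

z-interval (σ known):
z* = 1.960 for 95% confidence

Margin of error = z* · σ/√n = 1.960 · 53.2/√54 = 14.19

CI: (389.7 - 14.19, 389.7 + 14.19) = (375.51, 403.89)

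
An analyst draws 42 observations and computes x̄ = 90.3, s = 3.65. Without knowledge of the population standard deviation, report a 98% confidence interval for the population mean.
(88.94, 91.66)

t-interval (σ unknown):
df = n - 1 = 41
t* = 2.421 for 98% confidence

Margin of error = t* · s/√n = 2.421 · 3.65/√42 = 1.36

CI: (88.94, 91.66)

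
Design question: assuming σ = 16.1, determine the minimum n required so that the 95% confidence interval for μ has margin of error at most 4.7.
n ≥ 46

For margin E ≤ 4.7:
n ≥ (z* · σ / E)²
n ≥ (1.960 · 16.1 / 4.7)²
n ≥ 45.08

Minimum n = 46 (rounding up)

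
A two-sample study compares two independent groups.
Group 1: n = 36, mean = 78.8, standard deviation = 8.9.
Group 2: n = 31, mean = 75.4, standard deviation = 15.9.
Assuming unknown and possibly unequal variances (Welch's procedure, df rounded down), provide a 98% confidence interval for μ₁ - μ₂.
(-4.36, 11.16)

Difference: x̄₁ - x̄₂ = 3.40
SE = √(s₁²/n₁ + s₂²/n₂) = √(8.9²/36 + 15.9²/31) = 3.2180
df = 45.53 → 45 (Welch–Satterthwaite, rounded down)
t* = 2.412

CI: 3.40 ± 2.412 · 3.2180 = 3.40 ± 7.76 = (-4.36, 11.16)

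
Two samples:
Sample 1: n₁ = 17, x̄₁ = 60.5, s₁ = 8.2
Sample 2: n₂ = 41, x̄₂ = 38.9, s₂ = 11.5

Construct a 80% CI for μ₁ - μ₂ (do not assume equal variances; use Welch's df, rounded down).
(18.11, 25.09)

Difference: x̄₁ - x̄₂ = 21.60
SE = √(s₁²/n₁ + s₂²/n₂) = √(8.2²/17 + 11.5²/41) = 2.6797
df = 41.66 → 41 (Welch–Satterthwaite, rounded down)
t* = 1.303

CI: 21.60 ± 1.303 · 2.6797 = 21.60 ± 3.49 = (18.11, 25.09)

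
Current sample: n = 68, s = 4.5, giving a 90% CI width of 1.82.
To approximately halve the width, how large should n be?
n ≈ 272

CI width ∝ 1/√n
To reduce width by factor 2, need √n to grow by 2 → need 2² = 4 times as many samples.

Current: n = 68, width = 1.82
New: n = 272, width ≈ 0.90

Width reduced by factor of 1.82/0.90 = 2.02.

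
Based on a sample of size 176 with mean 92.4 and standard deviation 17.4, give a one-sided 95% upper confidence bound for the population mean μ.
μ ≤ 94.57

Upper bound (one-sided):
t* = 1.654 (one-sided for 95%)
Upper bound = x̄ + t* · s/√n = 92.4 + 1.654 · 17.4/√176 = 94.57

We are 95% confident that μ ≤ 94.57.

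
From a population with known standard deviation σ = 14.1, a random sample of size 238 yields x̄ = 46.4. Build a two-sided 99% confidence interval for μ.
(44.05, 48.75)

z-interval (σ known):
z* = 2.576 for 99% confidence

Margin of error = z* · σ/√n = 2.576 · 14.1/√238 = 2.35

CI: (46.4 - 2.35, 46.4 + 2.35) = (44.05, 48.75)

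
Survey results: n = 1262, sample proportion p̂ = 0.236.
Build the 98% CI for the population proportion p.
(0.208, 0.264)

Proportion CI:
SE = √(p̂(1-p̂)/n) = √(0.236 · 0.764 / 1262) = 0.01195

z* = 2.326
Margin = z* · SE = 2.326 · 0.01195 = 0.0278

CI: 0.236 ± 0.0278 = (0.208, 0.264)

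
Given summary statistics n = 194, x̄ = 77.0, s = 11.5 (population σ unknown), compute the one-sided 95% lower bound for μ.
μ ≥ 75.64

Lower bound (one-sided):
t* = 1.653 (one-sided for 95%)
Lower bound = x̄ - t* · s/√n = 77.0 - 1.653 · 11.5/√194 = 75.64

We are 95% confident that μ ≥ 75.64.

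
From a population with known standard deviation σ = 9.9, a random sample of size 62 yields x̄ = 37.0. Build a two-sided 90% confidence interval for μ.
(34.93, 39.07)

z-interval (σ known):
z* = 1.645 for 90% confidence

Margin of error = z* · σ/√n = 1.645 · 9.9/√62 = 2.07

CI: (37.0 - 2.07, 37.0 + 2.07) = (34.93, 39.07)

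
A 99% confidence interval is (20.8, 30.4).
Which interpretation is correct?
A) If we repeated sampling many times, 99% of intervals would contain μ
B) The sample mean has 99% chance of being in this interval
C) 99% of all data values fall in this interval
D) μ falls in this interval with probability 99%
A

A) Correct — this is the frequentist long-run coverage interpretation.
B) Wrong — x̄ is observed and sits in the interval by construction.
C) Wrong — a CI is about the parameter μ, not individual data values.
D) Wrong — μ is fixed; the randomness lives in the interval, not in μ.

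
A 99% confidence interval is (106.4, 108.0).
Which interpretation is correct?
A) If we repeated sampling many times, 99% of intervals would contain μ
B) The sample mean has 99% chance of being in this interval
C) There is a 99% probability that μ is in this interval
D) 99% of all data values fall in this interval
A

A) Correct — this is the frequentist long-run coverage interpretation.
B) Wrong — x̄ is observed and sits in the interval by construction.
C) Wrong — μ is fixed; the randomness lives in the interval, not in μ.
D) Wrong — a CI is about the parameter μ, not individual data values.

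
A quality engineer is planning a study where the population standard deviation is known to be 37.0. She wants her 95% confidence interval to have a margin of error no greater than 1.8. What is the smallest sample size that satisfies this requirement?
n ≥ 1624

For margin E ≤ 1.8:
n ≥ (z* · σ / E)²
n ≥ (1.960 · 37.0 / 1.8)²
n ≥ 1623.19

Minimum n = 1624 (rounding up)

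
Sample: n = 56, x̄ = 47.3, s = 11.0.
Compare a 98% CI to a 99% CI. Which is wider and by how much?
99% CI is wider by 0.80

df = 55
98% CI: t* = 2.396, (43.78, 50.82), width = 2 · t* · s/√n = 7.04
99% CI: t* = 2.668, (43.38, 51.22), width = 2 · t* · s/√n = 7.84

The 99% CI is wider by 7.84 - 7.04 = 0.80.
Higher confidence requires a wider interval.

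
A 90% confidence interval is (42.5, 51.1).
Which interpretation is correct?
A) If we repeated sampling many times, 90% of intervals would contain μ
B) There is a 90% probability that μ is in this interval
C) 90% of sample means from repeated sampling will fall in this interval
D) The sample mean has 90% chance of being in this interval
A

A) Correct — this is the frequentist long-run coverage interpretation.
B) Wrong — μ is fixed; the randomness lives in the interval, not in μ.
C) Wrong — coverage applies to intervals containing μ, not to future x̄ values.
D) Wrong — x̄ is observed and sits in the interval by construction.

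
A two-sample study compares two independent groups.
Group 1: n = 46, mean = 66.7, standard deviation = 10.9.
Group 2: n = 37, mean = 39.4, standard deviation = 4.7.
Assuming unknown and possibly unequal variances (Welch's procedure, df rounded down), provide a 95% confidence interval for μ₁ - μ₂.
(23.74, 30.86)

Difference: x̄₁ - x̄₂ = 27.30
SE = √(s₁²/n₁ + s₂²/n₂) = √(10.9²/46 + 4.7²/37) = 1.7832
df = 63.94 → 63 (Welch–Satterthwaite, rounded down)
t* = 1.998

CI: 27.30 ± 1.998 · 1.7832 = 27.30 ± 3.56 = (23.74, 30.86)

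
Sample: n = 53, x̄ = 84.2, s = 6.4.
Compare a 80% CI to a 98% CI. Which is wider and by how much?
98% CI is wider by 1.94

df = 52
80% CI: t* = 1.298, (83.06, 85.34), width = 2 · t* · s/√n = 2.28
98% CI: t* = 2.400, (82.09, 86.31), width = 2 · t* · s/√n = 4.22

The 98% CI is wider by 4.22 - 2.28 = 1.94.
Higher confidence requires a wider interval.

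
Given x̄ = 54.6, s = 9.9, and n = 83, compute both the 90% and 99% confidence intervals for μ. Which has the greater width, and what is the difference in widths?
99% CI is wider by 2.11

df = 82
90% CI: t* = 1.664, (52.79, 56.41), width = 2 · t* · s/√n = 3.62
99% CI: t* = 2.637, (51.73, 57.47), width = 2 · t* · s/√n = 5.73

The 99% CI is wider by 5.73 - 3.62 = 2.11.
Higher confidence requires a wider interval.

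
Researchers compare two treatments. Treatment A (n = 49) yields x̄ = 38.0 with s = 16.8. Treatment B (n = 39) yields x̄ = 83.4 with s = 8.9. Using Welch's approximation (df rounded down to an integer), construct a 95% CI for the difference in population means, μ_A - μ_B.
(-50.96, -39.84)

Difference: x̄₁ - x̄₂ = -45.40
SE = √(s₁²/n₁ + s₂²/n₂) = √(16.8²/49 + 8.9²/39) = 2.7912
df = 75.90 → 75 (Welch–Satterthwaite, rounded down)
t* = 1.992

CI: -45.40 ± 1.992 · 2.7912 = -45.40 ± 5.56 = (-50.96, -39.84)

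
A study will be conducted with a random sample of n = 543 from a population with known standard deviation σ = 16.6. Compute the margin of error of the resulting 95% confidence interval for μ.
Margin of error = 1.40

Margin of error = z* · σ/√n
= 1.960 · 16.6/√543
= 1.960 · 16.6/23.3024
= 1.40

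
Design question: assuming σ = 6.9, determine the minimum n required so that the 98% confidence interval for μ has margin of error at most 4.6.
n ≥ 13

For margin E ≤ 4.6:
n ≥ (z* · σ / E)²
n ≥ (2.326 · 6.9 / 4.6)²
n ≥ 12.17

Minimum n = 13 (rounding up)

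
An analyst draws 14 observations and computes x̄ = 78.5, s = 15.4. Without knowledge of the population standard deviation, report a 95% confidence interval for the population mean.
(69.61, 87.39)

t-interval (σ unknown):
df = n - 1 = 13
t* = 2.160 for 95% confidence

Margin of error = t* · s/√n = 2.160 · 15.4/√14 = 8.89

CI: (69.61, 87.39)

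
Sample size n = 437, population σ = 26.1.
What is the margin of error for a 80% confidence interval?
Margin of error = 1.60

Margin of error = z* · σ/√n
= 1.282 · 26.1/√437
= 1.282 · 26.1/20.9045
= 1.60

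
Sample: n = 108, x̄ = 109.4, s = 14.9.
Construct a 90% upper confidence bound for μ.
μ ≤ 111.25

Upper bound (one-sided):
t* = 1.290 (one-sided for 90%)
Upper bound = x̄ + t* · s/√n = 109.4 + 1.290 · 14.9/√108 = 111.25

We are 90% confident that μ ≤ 111.25.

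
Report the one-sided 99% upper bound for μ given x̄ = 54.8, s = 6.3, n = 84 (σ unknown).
μ ≤ 56.43

Upper bound (one-sided):
t* = 2.372 (one-sided for 99%)
Upper bound = x̄ + t* · s/√n = 54.8 + 2.372 · 6.3/√84 = 56.43

We are 99% confident that μ ≤ 56.43.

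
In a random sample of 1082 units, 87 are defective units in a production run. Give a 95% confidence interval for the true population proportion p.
(0.064, 0.097)

Proportion CI:
p̂ = 87/1082 = 0.08041
SE = √(p̂(1-p̂)/n) = √(0.08041 · 0.91959 / 1082) = 0.00827

z* = 1.960
Margin = z* · SE = 1.960 · 0.00827 = 0.0162

CI: 0.08041 ± 0.0162 = (0.064, 0.097)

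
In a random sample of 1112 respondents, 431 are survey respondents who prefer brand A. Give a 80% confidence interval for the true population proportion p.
(0.369, 0.406)

Proportion CI:
p̂ = 431/1112 = 0.38759
SE = √(p̂(1-p̂)/n) = √(0.38759 · 0.61241 / 1112) = 0.01461

z* = 1.282
Margin = z* · SE = 1.282 · 0.01461 = 0.0187

CI: 0.38759 ± 0.0187 = (0.369, 0.406)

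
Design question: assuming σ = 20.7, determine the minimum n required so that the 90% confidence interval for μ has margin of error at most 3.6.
n ≥ 90

For margin E ≤ 3.6:
n ≥ (z* · σ / E)²
n ≥ (1.645 · 20.7 / 3.6)²
n ≥ 89.47

Minimum n = 90 (rounding up)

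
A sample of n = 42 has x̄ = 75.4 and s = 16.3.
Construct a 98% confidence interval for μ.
(69.31, 81.49)

t-interval (σ unknown):
df = n - 1 = 41
t* = 2.421 for 98% confidence

Margin of error = t* · s/√n = 2.421 · 16.3/√42 = 6.09

CI: (69.31, 81.49)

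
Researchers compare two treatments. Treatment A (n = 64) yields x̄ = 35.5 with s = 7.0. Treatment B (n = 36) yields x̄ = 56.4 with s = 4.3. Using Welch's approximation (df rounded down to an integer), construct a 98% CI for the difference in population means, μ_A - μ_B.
(-23.57, -18.23)

Difference: x̄₁ - x̄₂ = -20.90
SE = √(s₁²/n₁ + s₂²/n₂) = √(7.0²/64 + 4.3²/36) = 1.1310
df = 97.17 → 97 (Welch–Satterthwaite, rounded down)
t* = 2.365

CI: -20.90 ± 2.365 · 1.1310 = -20.90 ± 2.67 = (-23.57, -18.23)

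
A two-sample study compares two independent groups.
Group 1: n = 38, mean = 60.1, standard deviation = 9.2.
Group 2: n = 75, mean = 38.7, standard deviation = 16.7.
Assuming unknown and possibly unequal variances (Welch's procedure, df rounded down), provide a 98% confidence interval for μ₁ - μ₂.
(15.64, 27.16)

Difference: x̄₁ - x̄₂ = 21.40
SE = √(s₁²/n₁ + s₂²/n₂) = √(9.2²/38 + 16.7²/75) = 2.4384
df = 110.16 → 110 (Welch–Satterthwaite, rounded down)
t* = 2.361

CI: 21.40 ± 2.361 · 2.4384 = 21.40 ± 5.76 = (15.64, 27.16)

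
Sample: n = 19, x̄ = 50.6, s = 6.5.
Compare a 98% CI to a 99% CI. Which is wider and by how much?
99% CI is wider by 0.97

df = 18
98% CI: t* = 2.552, (46.79, 54.41), width = 2 · t* · s/√n = 7.61
99% CI: t* = 2.878, (46.31, 54.89), width = 2 · t* · s/√n = 8.58

The 99% CI is wider by 8.58 - 7.61 = 0.97.
Higher confidence requires a wider interval.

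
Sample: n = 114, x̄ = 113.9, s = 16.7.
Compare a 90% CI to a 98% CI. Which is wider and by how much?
98% CI is wider by 2.19

df = 113
90% CI: t* = 1.658, (111.31, 116.49), width = 2 · t* · s/√n = 5.19
98% CI: t* = 2.360, (110.21, 117.59), width = 2 · t* · s/√n = 7.38

The 98% CI is wider by 7.38 - 5.19 = 2.19.
Higher confidence requires a wider interval.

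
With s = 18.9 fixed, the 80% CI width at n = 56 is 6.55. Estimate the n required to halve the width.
n ≈ 224

CI width ∝ 1/√n
To reduce width by factor 2, need √n to grow by 2 → need 2² = 4 times as many samples.

Current: n = 56, width = 6.55
New: n = 224, width ≈ 3.25

Width reduced by factor of 6.55/3.25 = 2.02.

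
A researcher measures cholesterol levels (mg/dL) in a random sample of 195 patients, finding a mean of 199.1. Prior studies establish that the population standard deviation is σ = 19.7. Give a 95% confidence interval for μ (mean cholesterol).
(196.33, 201.87)

z-interval (σ known):
z* = 1.960 for 95% confidence

Margin of error = z* · σ/√n = 1.960 · 19.7/√195 = 2.77

CI: (199.1 - 2.77, 199.1 + 2.77) = (196.33, 201.87)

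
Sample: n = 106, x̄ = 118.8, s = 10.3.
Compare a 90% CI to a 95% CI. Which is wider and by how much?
95% CI is wider by 0.65

df = 105
90% CI: t* = 1.659, (117.14, 120.46), width = 2 · t* · s/√n = 3.32
95% CI: t* = 1.983, (116.82, 120.78), width = 2 · t* · s/√n = 3.97

The 95% CI is wider by 3.97 - 3.32 = 0.65.
Higher confidence requires a wider interval.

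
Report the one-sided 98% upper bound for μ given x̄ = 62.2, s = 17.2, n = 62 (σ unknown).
μ ≤ 66.79

Upper bound (one-sided):
t* = 2.099 (one-sided for 98%)
Upper bound = x̄ + t* · s/√n = 62.2 + 2.099 · 17.2/√62 = 66.79

We are 98% confident that μ ≤ 66.79.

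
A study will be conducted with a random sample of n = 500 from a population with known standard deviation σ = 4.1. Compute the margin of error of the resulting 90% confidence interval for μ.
Margin of error = 0.30

Margin of error = z* · σ/√n
= 1.645 · 4.1/√500
= 1.645 · 4.1/22.3607
= 0.30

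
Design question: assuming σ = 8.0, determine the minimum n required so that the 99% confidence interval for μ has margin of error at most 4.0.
n ≥ 27

For margin E ≤ 4.0:
n ≥ (z* · σ / E)²
n ≥ (2.576 · 8.0 / 4.0)²
n ≥ 26.54

Minimum n = 27 (rounding up)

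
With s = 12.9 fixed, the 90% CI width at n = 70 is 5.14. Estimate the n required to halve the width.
n ≈ 280

CI width ∝ 1/√n
To reduce width by factor 2, need √n to grow by 2 → need 2² = 4 times as many samples.

Current: n = 70, width = 5.14
New: n = 280, width ≈ 2.54

Width reduced by factor of 5.14/2.54 = 2.02.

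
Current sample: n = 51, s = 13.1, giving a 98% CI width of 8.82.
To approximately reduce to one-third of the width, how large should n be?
n ≈ 459

CI width ∝ 1/√n
To reduce width by factor 3, need √n to grow by 3 → need 3² = 9 times as many samples.

Current: n = 51, width = 8.82
New: n = 459, width ≈ 2.86

Width reduced by factor of 8.82/2.86 = 3.08.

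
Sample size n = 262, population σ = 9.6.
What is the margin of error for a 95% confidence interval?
Margin of error = 1.16

Margin of error = z* · σ/√n
= 1.960 · 9.6/√262
= 1.960 · 9.6/16.1864
= 1.16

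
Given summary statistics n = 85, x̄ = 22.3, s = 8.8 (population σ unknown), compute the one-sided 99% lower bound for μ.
μ ≥ 20.04

Lower bound (one-sided):
t* = 2.372 (one-sided for 99%)
Lower bound = x̄ - t* · s/√n = 22.3 - 2.372 · 8.8/√85 = 20.04

We are 99% confident that μ ≥ 20.04.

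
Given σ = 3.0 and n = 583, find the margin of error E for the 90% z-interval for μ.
Margin of error = 0.20

Margin of error = z* · σ/√n
= 1.645 · 3.0/√583
= 1.645 · 3.0/24.1454
= 0.20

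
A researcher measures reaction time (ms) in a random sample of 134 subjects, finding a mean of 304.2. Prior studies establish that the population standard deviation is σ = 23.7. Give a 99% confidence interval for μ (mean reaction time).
(298.93, 309.47)

z-interval (σ known):
z* = 2.576 for 99% confidence

Margin of error = z* · σ/√n = 2.576 · 23.7/√134 = 5.27

CI: (304.2 - 5.27, 304.2 + 5.27) = (298.93, 309.47)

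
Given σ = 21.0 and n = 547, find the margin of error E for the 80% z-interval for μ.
Margin of error = 1.15

Margin of error = z* · σ/√n
= 1.282 · 21.0/√547
= 1.282 · 21.0/23.3880
= 1.15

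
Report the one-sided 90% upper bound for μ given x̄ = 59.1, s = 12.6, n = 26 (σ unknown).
μ ≤ 62.35

Upper bound (one-sided):
t* = 1.316 (one-sided for 90%)
Upper bound = x̄ + t* · s/√n = 59.1 + 1.316 · 12.6/√26 = 62.35

We are 90% confident that μ ≤ 62.35.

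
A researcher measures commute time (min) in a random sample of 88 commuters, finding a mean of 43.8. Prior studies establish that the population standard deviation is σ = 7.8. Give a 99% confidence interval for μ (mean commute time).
(41.66, 45.94)

z-interval (σ known):
z* = 2.576 for 99% confidence

Margin of error = z* · σ/√n = 2.576 · 7.8/√88 = 2.14

CI: (43.8 - 2.14, 43.8 + 2.14) = (41.66, 45.94)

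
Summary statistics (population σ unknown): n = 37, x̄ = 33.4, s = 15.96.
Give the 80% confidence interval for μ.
(29.97, 36.83)

t-interval (σ unknown):
df = n - 1 = 36
t* = 1.306 for 80% confidence

Margin of error = t* · s/√n = 1.306 · 15.96/√37 = 3.43

CI: (29.97, 36.83)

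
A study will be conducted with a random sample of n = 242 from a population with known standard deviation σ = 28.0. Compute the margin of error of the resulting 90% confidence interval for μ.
Margin of error = 2.96

Margin of error = z* · σ/√n
= 1.645 · 28.0/√242
= 1.645 · 28.0/15.5563
= 2.96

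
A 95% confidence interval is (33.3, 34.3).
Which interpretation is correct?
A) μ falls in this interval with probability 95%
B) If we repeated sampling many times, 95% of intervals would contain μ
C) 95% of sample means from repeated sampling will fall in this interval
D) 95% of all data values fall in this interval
B

A) Wrong — μ is fixed; the randomness lives in the interval, not in μ.
B) Correct — this is the frequentist long-run coverage interpretation.
C) Wrong — coverage applies to intervals containing μ, not to future x̄ values.
D) Wrong — a CI is about the parameter μ, not individual data values.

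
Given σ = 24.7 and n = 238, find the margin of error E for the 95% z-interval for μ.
Margin of error = 3.14

Margin of error = z* · σ/√n
= 1.960 · 24.7/√238
= 1.960 · 24.7/15.4272
= 3.14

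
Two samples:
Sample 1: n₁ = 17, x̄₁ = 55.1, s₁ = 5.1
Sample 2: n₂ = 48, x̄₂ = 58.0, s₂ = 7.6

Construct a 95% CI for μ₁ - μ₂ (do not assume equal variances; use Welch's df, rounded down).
(-6.24, 0.44)

Difference: x̄₁ - x̄₂ = -2.90
SE = √(s₁²/n₁ + s₂²/n₂) = √(5.1²/17 + 7.6²/48) = 1.6533
df = 42.18 → 42 (Welch–Satterthwaite, rounded down)
t* = 2.018

CI: -2.90 ± 2.018 · 1.6533 = -2.90 ± 3.34 = (-6.24, 0.44)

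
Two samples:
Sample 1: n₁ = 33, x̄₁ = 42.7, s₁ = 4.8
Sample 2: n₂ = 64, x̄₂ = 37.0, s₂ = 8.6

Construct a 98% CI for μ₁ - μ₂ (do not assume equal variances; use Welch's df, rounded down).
(2.48, 8.92)

Difference: x̄₁ - x̄₂ = 5.70
SE = √(s₁²/n₁ + s₂²/n₂) = √(4.8²/33 + 8.6²/64) = 1.3615
df = 94.33 → 94 (Welch–Satterthwaite, rounded down)
t* = 2.367

CI: 5.70 ± 2.367 · 1.3615 = 5.70 ± 3.22 = (2.48, 8.92)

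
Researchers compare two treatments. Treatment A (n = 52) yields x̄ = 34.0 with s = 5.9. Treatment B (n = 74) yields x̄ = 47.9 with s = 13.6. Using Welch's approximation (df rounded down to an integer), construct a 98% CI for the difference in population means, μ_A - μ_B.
(-18.10, -9.70)

Difference: x̄₁ - x̄₂ = -13.90
SE = √(s₁²/n₁ + s₂²/n₂) = √(5.9²/52 + 13.6²/74) = 1.7801
df = 106.41 → 106 (Welch–Satterthwaite, rounded down)
t* = 2.362

CI: -13.90 ± 2.362 · 1.7801 = -13.90 ± 4.20 = (-18.10, -9.70)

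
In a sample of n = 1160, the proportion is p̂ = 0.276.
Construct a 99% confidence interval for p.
(0.242, 0.310)

Proportion CI:
SE = √(p̂(1-p̂)/n) = √(0.276 · 0.724 / 1160) = 0.01312

z* = 2.576
Margin = z* · SE = 2.576 · 0.01312 = 0.0338

CI: 0.276 ± 0.0338 = (0.242, 0.310)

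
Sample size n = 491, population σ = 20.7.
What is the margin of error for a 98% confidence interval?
Margin of error = 2.17

Margin of error = z* · σ/√n
= 2.326 · 20.7/√491
= 2.326 · 20.7/22.1585
= 2.17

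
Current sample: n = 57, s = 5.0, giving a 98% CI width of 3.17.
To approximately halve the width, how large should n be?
n ≈ 228

CI width ∝ 1/√n
To reduce width by factor 2, need √n to grow by 2 → need 2² = 4 times as many samples.

Current: n = 57, width = 3.17
New: n = 228, width ≈ 1.55

Width reduced by factor of 3.17/1.55 = 2.05.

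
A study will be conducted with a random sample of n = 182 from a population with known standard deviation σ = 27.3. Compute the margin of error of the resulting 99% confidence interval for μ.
Margin of error = 5.21

Margin of error = z* · σ/√n
= 2.576 · 27.3/√182
= 2.576 · 27.3/13.4907
= 5.21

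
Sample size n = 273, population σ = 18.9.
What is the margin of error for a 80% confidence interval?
Margin of error = 1.47

Margin of error = z* · σ/√n
= 1.282 · 18.9/√273
= 1.282 · 18.9/16.5227
= 1.47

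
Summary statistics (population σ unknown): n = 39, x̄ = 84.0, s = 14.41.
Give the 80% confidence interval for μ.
(80.99, 87.01)

t-interval (σ unknown):
df = n - 1 = 38
t* = 1.304 for 80% confidence

Margin of error = t* · s/√n = 1.304 · 14.41/√39 = 3.01

CI: (80.99, 87.01)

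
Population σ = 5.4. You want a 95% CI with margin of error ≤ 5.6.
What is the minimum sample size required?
n ≥ 4

For margin E ≤ 5.6:
n ≥ (z* · σ / E)²
n ≥ (1.960 · 5.4 / 5.6)²
n ≥ 3.57

Minimum n = 4 (rounding up)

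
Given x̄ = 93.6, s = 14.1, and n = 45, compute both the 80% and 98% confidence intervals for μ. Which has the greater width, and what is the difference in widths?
98% CI is wider by 4.68

df = 44
80% CI: t* = 1.301, (90.87, 96.33), width = 2 · t* · s/√n = 5.47
98% CI: t* = 2.414, (88.53, 98.67), width = 2 · t* · s/√n = 10.15

The 98% CI is wider by 10.15 - 5.47 = 4.68.
Higher confidence requires a wider interval.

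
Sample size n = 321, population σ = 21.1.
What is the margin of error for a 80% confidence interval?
Margin of error = 1.51

Margin of error = z* · σ/√n
= 1.282 · 21.1/√321
= 1.282 · 21.1/17.9165
= 1.51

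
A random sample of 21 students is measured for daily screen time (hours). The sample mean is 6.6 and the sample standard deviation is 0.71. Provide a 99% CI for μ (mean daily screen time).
(6.16, 7.04)

t-interval (σ unknown):
df = n - 1 = 20
t* = 2.845 for 99% confidence

Margin of error = t* · s/√n = 2.845 · 0.71/√21 = 0.44

CI: (6.16, 7.04)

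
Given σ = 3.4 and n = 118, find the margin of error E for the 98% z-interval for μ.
Margin of error = 0.73

Margin of error = z* · σ/√n
= 2.326 · 3.4/√118
= 2.326 · 3.4/10.8628
= 0.73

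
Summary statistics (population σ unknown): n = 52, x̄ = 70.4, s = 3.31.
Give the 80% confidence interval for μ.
(69.80, 71.00)

t-interval (σ unknown):
df = n - 1 = 51
t* = 1.298 for 80% confidence

Margin of error = t* · s/√n = 1.298 · 3.31/√52 = 0.60

CI: (69.80, 71.00)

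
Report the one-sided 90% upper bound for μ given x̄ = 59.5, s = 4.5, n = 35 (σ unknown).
μ ≤ 60.49

Upper bound (one-sided):
t* = 1.307 (one-sided for 90%)
Upper bound = x̄ + t* · s/√n = 59.5 + 1.307 · 4.5/√35 = 60.49

We are 90% confident that μ ≤ 60.49.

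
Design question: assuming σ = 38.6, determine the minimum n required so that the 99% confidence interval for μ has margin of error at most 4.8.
n ≥ 430

For margin E ≤ 4.8:
n ≥ (z* · σ / E)²
n ≥ (2.576 · 38.6 / 4.8)²
n ≥ 429.13

Minimum n = 430 (rounding up)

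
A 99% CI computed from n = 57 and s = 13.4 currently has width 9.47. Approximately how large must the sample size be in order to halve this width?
n ≈ 228

CI width ∝ 1/√n
To reduce width by factor 2, need √n to grow by 2 → need 2² = 4 times as many samples.

Current: n = 57, width = 9.47
New: n = 228, width ≈ 4.61

Width reduced by factor of 9.47/4.61 = 2.05.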